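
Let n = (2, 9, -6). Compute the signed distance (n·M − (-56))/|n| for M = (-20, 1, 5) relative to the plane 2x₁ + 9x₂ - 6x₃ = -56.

n·M − (-56) = -5.
|n| = 11, so the signed distance is -5/11.

-5/11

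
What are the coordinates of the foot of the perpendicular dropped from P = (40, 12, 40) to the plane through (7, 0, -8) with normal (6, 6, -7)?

(476/11, 168/11, 398/11)

The perpendicular from P has direction n = (6, 6, -7): r = (40, 12, 40) + t(6, 6, -7).
Substitute into the plane: n·(P + tn) = 98 gives 32 + 121t = 98, so t = 6/11.
Foot = (40, 12, 40) + (6/11)·(6, 6, -7) = (476/11, 168/11, 398/11).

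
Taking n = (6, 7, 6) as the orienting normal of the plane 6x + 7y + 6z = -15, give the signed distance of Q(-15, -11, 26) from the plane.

n·Q − (-15) = 4.
|n| = 11, so the signed distance is 4/11.

4/11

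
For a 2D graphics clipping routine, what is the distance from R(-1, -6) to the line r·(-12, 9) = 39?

d = |(-12)·(-1) + 9·(-6) − 39| / √(144 + 81) = |-81|/15 = 27/5.

27/5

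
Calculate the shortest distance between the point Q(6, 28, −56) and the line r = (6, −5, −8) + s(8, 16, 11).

Direction vector d = (8, 16, 11).
AP = (0, 33, −48); AP·d = 0, |AP|² = 3393, |d|² = 441.
distance² = |AP|² − (AP·d)²/|d|² = 3393 − 0/441 = 3393, so the distance is 3√377.

3√377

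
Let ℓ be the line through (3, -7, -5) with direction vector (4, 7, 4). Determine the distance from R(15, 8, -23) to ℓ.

6√17

Direction vector d = (4, 7, 4).
AP = (12, 15, -18), and AP × d = (186, -120, 24).
|AP × d|² = 49572 and |d|² = 81, so the distance is √(49572/81) = √612 = 6√17.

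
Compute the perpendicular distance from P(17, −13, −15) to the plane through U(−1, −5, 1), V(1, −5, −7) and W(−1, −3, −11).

UV = (2, 0, −8) and UW = (0, 2, −12), so a normal is n = UV × UW = (16, 24, 4).
n = (16, 24, 4); n·P − (-132) = 32; |n| = 4√53; distance = 32/(4√53) = 8√53/53.

8/√53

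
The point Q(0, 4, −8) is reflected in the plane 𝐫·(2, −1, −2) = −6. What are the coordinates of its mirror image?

With n = (2, −1, −2), the signed offset is (n·Q − (-6))/|n|² = 18/9 = 2.
Q' = Q − 2t·n = (0, 4, −8) − 4·(2, −1, −2) = (−8, 8, 0).

(-8, 8, 0)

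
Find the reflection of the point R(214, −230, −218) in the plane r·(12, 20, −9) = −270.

(5158/25, -1214/5, -5306/25)

With n = (12, 20, −9), the signed offset is (n·R − (-270))/|n|² = 200/625 = 8/25.
R' = R − 2t·n = (214, −230, −218) − (16/25)·(12, 20, −9) = (5158/25, −1214/5, −5306/25).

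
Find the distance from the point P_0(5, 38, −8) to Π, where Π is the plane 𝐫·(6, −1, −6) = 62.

22/√73

d = |6·5 + (-1)·38 + (-6)·(-8) − 62| / √(36 + 1 + 36) = |-22| / √73 = 22√73/73.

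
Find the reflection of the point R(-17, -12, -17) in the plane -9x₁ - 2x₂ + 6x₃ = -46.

(1, -8, -29)

With n = (-9, -2, 6), the signed offset is (n·R − (-46))/|n|² = 121/121 = 1.
R' = R − 2t·n = (-17, -12, -17) − 2·(-9, -2, 6) = (1, -8, -29).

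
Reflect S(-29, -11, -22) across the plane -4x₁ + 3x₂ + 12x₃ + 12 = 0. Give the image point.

n = (-4, 3, 12), |n|² = 169, n·S − (-12) = -169, so t = -169/169 = -1.
Foot F = S − (-1)·n = (-33, -8, -10); the reflection is 2F − S = (-37, -5, 2).

(-37, -5, 2)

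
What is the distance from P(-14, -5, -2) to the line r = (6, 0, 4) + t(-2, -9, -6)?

2√85

Direction vector d = (-2, -9, -6).
AP = (-20, -5, -6); AP·d = 121, |AP|² = 461, |d|² = 121.
distance² = |AP|² − (AP·d)²/|d|² = 461 − 14641/121 = 340, so the distance is 2√85.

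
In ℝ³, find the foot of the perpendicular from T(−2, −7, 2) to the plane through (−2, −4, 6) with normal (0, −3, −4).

n = (0, −3, −4), |n|² = 25, and n·T − (-12) = 25.
t = 25/25 = 1, so the foot is T − t·n = (−2, −7, 2) − 1·(0, −3, −4) = (−2, −4, 6).

(-2, -4, 6)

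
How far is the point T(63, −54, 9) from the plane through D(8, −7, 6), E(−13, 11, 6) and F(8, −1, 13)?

17/11

DE = (−21, 18, 0) and DF = (0, 6, 7), so a normal is n = DE × DF = (126, 147, −126).
Then n·(63, −54, 9) − (−777) = −357.
|n| = √(15876 + 21609 + 15876) = 231, so the distance is |-357|/231 = 17/11.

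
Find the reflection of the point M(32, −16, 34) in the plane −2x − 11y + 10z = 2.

n = (−2, −11, 10), |n|² = 225, n·M − 2 = 450, so t = 450/225 = 2.
Foot F = M − 2·n = (36, 6, 14); the reflection is 2F − M = (40, 28, −6).

(40, 28, -6)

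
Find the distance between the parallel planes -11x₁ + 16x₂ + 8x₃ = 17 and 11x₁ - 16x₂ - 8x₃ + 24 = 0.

Divide the second equation by -1 to match normals: -11x₁ + 16x₂ + 8x₃ = 24.
With common normal n = (-11, 16, 8) (|n| = 21), the distance is |17 − 24|/|n| = 7/21 = 1/3.

1/3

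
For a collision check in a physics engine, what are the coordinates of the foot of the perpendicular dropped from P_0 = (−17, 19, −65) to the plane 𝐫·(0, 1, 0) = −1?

(-17, -1, -65)

The perpendicular from P_0 has direction n = (0, 1, 0): r = (−17, 19, −65) + μ(0, 1, 0).
Substitute into the plane: n·(P_0 + μn) = -1 gives 19 + 1μ = -1, so μ = -20.
Foot = (−17, 19, −65) + (-20)·(0, 1, 0) = (−17, −1, −65).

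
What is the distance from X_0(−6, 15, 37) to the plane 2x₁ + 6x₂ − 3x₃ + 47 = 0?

2

d = |2·(-6) + 6·15 + (-3)·37 − (-47)| / √(4 + 36 + 9) = |14| / 7 = 2.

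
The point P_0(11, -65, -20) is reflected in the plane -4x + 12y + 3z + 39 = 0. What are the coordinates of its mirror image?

With n = (-4, 12, 3), the signed offset is (n·P_0 − (-39))/|n|² = -845/169 = -5.
P_0' = P_0 − 2t·n = (11, -65, -20) − (-10)·(-4, 12, 3) = (-29, 55, 10).

(-29, 55, 10)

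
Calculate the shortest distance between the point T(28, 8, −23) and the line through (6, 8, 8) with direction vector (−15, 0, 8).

17

Direction vector d = (−15, 0, 8).
AP = (22, 0, −31), and AP × d = (0, 289, 0).
|AP × d|² = 83521 and |d|² = 289, so the distance is √(83521/289) = √289 = 17.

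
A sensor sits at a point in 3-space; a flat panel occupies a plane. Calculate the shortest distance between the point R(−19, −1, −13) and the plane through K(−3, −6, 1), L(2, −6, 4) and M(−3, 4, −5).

KL = (5, 0, 3) and KM = (0, 10, −6), so a normal is n = KL × KM = (−30, 30, 50).
Then n·(−19, −1, −13) − (−40) = −70.
|n| = √(900 + 900 + 2500) = 10√43, so the distance is |-70|/(10√43) = 7√43/43.

7/√43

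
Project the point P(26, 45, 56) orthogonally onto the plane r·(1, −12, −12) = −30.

The perpendicular from P has direction n = (1, −12, −12): r = (26, 45, 56) + μ(1, −12, −12).
Substitute into the plane: n·(P + μn) = -30 gives -1186 + 289μ = -30, so μ = 4.
Foot = (26, 45, 56) + 4·(1, −12, −12) = (30, −3, 8).

(30, -3, 8)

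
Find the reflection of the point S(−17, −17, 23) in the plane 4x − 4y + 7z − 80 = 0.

With n = (4, −4, 7), the signed offset is (n·S − 80)/|n|² = 81/81 = 1.
S' = S − 2t·n = (−17, −17, 23) − 2·(4, −4, 7) = (−25, −9, 9).

(-25, -9, 9)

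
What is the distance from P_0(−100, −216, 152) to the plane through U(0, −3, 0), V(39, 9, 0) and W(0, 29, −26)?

3

UV = (39, 12, 0) and UW = (0, 32, −26), so a normal is n = UV × UW = (−312, 1014, 1248).
Then n·(−100, −216, 152) − (−3042) = 4914.
|n| = √(97344 + 1028196 + 1557504) = 1638, so the distance is |4914|/1638 = 3.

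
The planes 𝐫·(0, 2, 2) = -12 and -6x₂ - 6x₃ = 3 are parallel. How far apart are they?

11/(2√2)

Divide the second equation by -3 to match normals: 2x₂ + 2x₃ = -1.
Both planes have normal n = (0, 2, 2), |n| = 2√2. Any point on the first plane is at distance |(-1) − (-12)|/|n| = 11/(2√2) = 11√2/4 from the second.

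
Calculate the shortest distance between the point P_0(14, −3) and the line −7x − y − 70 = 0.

d = |(-7)·14 + (-1)·(-3) − 70| / √(49 + 1) = |-165|/(5√2) = 33/√2.

33/√2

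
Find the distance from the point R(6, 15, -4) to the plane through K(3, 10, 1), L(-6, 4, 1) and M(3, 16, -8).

KL = (-9, -6, 0) and KM = (0, 6, -9), so a normal is n = KL × KM = (54, -81, -54).
Then n·(6, 15, -4) - (-702) = 27.
|n| = √(2916 + 6561 + 2916) = 27√17, so the distance is |27|/(27√17) = √17/17.

√17/17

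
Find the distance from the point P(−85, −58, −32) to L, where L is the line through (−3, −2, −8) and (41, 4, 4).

2√493

A direction vector is d = (44, 6, 12).
AP = (−82, −56, −24), and AP × d = (−528, −72, 1972).
|AP × d|² = 4172752 and |d|² = 2116, so the distance is √(4172752/2116) = √1972 = 2√493.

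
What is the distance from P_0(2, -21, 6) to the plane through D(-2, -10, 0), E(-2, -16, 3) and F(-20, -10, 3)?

7√46/46

DE = (0, -6, 3) and DF = (-18, 0, 3), so a normal is n = DE × DF = (-18, -54, -108).
Then n·(2, -21, 6) - 576 = -126.
|n| = √(324 + 2916 + 11664) = 18√46, so the distance is |-126|/(18√46) = 7/√46.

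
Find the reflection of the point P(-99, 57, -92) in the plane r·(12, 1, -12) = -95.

(-1779/17, 961/17, -1468/17)

n = (12, 1, -12), |n|² = 289, n·P − (-95) = 68, so t = 68/289 = 4/17.
Foot F = P − (4/17)·n = (-1731/17, 965/17, -1516/17); the reflection is 2F − P = (-1779/17, 961/17, -1468/17).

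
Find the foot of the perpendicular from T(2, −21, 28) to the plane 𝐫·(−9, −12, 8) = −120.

n = (−9, −12, 8), |n|² = 289, and n·T − (-120) = 578.
t = 578/289 = 2, so the foot is T − t·n = (2, −21, 28) − 2·(−9, −12, 8) = (20, 3, 12).

(20, 3, 12)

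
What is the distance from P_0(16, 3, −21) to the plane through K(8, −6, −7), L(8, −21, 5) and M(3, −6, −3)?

2/√57

KL = (0, −15, 12) and KM = (−5, 0, 4), so a normal is n = KL × KM = (−60, −60, −75).
Then n·(16, 3, −21) − 405 = 30.
|n| = √(3600 + 3600 + 5625) = 15√57, so the distance is |30|/(15√57) = 2/√57.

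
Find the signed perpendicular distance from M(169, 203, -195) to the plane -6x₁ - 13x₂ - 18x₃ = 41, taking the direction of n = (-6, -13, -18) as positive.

n·M − 41 = -184.
|n| = 23, so the signed distance is -184/23 = -8.

-8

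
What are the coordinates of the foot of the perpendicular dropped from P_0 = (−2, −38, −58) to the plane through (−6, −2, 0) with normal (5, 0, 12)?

n = (5, 0, 12), |n|² = 169, and n·P_0 − (-30) = -676.
t = -676/169 = -4, so the foot is P_0 − t·n = (−2, −38, −58) − (-4)·(5, 0, 12) = (18, −38, −10).

(18, -38, -10)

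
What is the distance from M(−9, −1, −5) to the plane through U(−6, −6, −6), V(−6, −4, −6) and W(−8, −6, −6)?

UV = (0, 2, 0) and UW = (−2, 0, 0), so a normal is n = UV × UW = (0, 0, 4).
Then n·(−9, −1, −5) − (−24) = 4.
|n| = √(0 + 0 + 16) = 4, so the distance is |4|/4 = 1.

1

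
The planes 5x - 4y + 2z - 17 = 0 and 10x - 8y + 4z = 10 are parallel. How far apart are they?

4/√5

Divide the second equation by 2 to match normals: 5x - 4y + 2z = 5.
With common normal n = (5, -4, 2) (|n| = 3√5), the distance is |17 − 5|/|n| = 12/(3√5) = 4/√5.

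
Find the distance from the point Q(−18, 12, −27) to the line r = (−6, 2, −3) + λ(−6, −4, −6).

6√13

Direction vector d = (−6, −4, −6).
AP = (−12, 10, −24), and AP × d = (−156, 72, 108).
|AP × d|² = 41184 and |d|² = 88, so the distance is √(41184/88) = √468 = 6√13.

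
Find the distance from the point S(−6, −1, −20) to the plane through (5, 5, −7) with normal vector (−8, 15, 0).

2/17

The plane has equation n·(r − (5, 5, −7)) = 0, i.e. n·r = 35.
Then n·(−6, −1, −20) − 35 = −2.
|n| = √(64 + 225 + 0) = 17, so the distance is |-2|/17 = 2/17.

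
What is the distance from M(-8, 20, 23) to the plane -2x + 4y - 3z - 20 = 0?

7√29/29

Normal vector n = (-2, 4, -3), and n·(-8, 20, 23) - 20 = 7.
|n| = √(4 + 16 + 9) = √29, so the distance is |7|/√29 = 7√29/29.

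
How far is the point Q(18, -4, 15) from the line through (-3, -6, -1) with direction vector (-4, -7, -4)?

Direction vector d = (-4, -7, -4).
AP = (21, 2, 16); AP·d = -162, |AP|² = 701, |d|² = 81.
distance² = |AP|² − (AP·d)²/|d|² = 701 − 26244/81 = 377, so the distance is √377.

√377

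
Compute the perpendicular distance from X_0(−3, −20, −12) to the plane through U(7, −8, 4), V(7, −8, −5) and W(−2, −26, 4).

8/√5

UV = (0, 0, −9) and UW = (−9, −18, 0), so a normal is n = UV × UW = (−162, 81, 0).
d = |(-162)·(-3) + 81·(-20) − (-1782)| / √(26244 + 6561 + 0) = |648| / (81√5) = 8/√5.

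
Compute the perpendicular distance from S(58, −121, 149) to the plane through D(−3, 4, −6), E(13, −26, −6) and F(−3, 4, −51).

5

DE = (16, −30, 0) and DF = (0, 0, −45), so a normal is n = DE × DF = (1350, 720, 0).
Then n·(58, −121, 149) − (−1170) = −7650.
|n| = √(1822500 + 518400 + 0) = 1530, so the distance is |-7650|/1530 = 5.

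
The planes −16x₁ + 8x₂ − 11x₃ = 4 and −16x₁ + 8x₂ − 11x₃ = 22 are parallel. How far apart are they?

6/7

Both planes have normal n = (−16, 8, −11), |n| = 21. Any point on the first plane is at distance |22 − 4|/|n| = 18/21 = 6/7 from the second.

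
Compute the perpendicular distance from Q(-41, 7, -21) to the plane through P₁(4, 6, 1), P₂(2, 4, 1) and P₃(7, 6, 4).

P₁P₂ = (-2, -2, 0) and P₁P₃ = (3, 0, 3), so a normal is n = P₁P₂ × P₁P₃ = (-6, 6, 6).
d = |(-6)·(-41) + 6·7 + 6·(-21) − 18| / √(36 + 36 + 36) = |144| / (6√3) = 8√3.

8√3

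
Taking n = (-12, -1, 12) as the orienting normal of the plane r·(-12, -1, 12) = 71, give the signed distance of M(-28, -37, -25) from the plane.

2/17

n·M − 71 = 2.
|n| = 17, so the signed distance is 2/17.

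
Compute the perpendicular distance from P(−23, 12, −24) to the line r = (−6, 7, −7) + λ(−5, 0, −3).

Direction vector d = (−5, 0, −3).
AP = (−17, 5, −17), and AP × d = (−15, 34, 25).
|AP × d|² = 2006 and |d|² = 34, so the distance is √(2006/34) = √59.

√59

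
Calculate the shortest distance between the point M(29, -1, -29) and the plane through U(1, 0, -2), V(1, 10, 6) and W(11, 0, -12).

UV = (0, 10, 8) and UW = (10, 0, -10), so a normal is n = UV × UW = (-100, 80, -100).
Then n·(29, -1, -29) - 100 = -180.
|n| = √(10000 + 6400 + 10000) = 20√66, so the distance is |-180|/(20√66) = 3√66/22.

3√66/22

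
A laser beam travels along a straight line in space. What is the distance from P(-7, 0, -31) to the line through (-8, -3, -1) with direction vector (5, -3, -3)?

3√82

Direction vector d = (5, -3, -3).
AP = (1, 3, -30), and AP × d = (-99, -147, -18).
|AP × d|² = 31734 and |d|² = 43, so the distance is √(31734/43) = √738 = 3√82.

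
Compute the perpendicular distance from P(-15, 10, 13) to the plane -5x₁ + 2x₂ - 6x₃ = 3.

d = |(-5)·(-15) + 2·10 + (-6)·13 − 3| / √(25 + 4 + 36) = |14| / √65 = 14/√65.

14/√65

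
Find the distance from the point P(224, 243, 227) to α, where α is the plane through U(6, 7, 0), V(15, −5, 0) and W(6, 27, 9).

UV = (9, −12, 0) and UW = (0, 20, 9), so a normal is n = UV × UW = (−108, −81, 180).
Then n·(224, 243, 227) − (−1215) = −1800.
|n| = √(11664 + 6561 + 32400) = 225, so the distance is |-1800|/225 = 8.

8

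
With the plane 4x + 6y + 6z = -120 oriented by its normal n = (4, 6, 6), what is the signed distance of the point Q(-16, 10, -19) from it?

√22/22

n·Q − (-120) = 2.
|n| = 2√22, so the signed distance is √22/22.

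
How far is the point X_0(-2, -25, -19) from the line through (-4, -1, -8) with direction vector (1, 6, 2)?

Direction vector d = (1, 6, 2).
AP = (2, -24, -11); AP·d = -164, |AP|² = 701, |d|² = 41.
distance² = |AP|² − (AP·d)²/|d|² = 701 − 26896/41 = 45, so the distance is 3√5.

3√5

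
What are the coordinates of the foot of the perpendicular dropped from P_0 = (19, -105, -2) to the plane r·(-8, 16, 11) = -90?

(-13, -41, 42)

n = (-8, 16, 11), |n|² = 441, and n·P_0 − (-90) = -1764.
t = -1764/441 = -4, so the foot is P_0 − t·n = (19, -105, -2) − (-4)·(-8, 16, 11) = (-13, -41, 42).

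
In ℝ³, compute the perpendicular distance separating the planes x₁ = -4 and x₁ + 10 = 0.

6

Both planes have normal n = (1, 0, 0), |n| = 1. Any point on the first plane is at distance |(-10) − (-4)|/|n| = 6/1 = 6 from the second.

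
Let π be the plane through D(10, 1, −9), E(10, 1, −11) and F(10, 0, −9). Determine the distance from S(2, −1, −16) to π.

DE = (0, 0, −2) and DF = (0, −1, 0), so a normal is n = DE × DF = (−2, 0, 0).
n = (−2, 0, 0); n·P − (-20) = 16; |n| = 2; distance = 16/2 = 8.

8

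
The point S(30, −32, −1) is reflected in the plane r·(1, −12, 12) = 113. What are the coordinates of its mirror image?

With n = (1, −12, 12), the signed offset is (n·S − 113)/|n|² = 289/289 = 1.
S' = S − 2t·n = (30, −32, −1) − 2·(1, −12, 12) = (28, −8, −25).

(28, -8, -25)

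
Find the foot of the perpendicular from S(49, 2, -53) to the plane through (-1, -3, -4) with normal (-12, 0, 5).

n = (-12, 0, 5), |n|² = 169, and n·S − (-8) = -845.
t = -845/169 = -5, so the foot is S − t·n = (49, 2, -53) − (-5)·(-12, 0, 5) = (-11, 2, -28).

(-11, 2, -28)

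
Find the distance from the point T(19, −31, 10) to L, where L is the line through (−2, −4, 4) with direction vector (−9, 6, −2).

Direction vector d = (−9, 6, −2).
AP = (21, −27, 6), and AP × d = (18, −12, −117).
|AP × d|² = 14157 and |d|² = 121, so the distance is √(14157/121) = √117 = 3√13.

3√13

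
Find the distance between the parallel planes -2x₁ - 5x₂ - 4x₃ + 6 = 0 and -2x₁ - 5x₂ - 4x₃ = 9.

√5

With common normal n = (-2, -5, -4) (|n| = 3√5), the distance is |(-6) − 9|/|n| = 15/(3√5) = √5.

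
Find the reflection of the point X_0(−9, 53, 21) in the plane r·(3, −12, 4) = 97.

With n = (3, −12, 4), the signed offset is (n·X_0 − 97)/|n|² = -676/169 = -4.
X_0' = X_0 − 2t·n = (−9, 53, 21) − (-8)·(3, −12, 4) = (15, −43, 53).

(15, -43, 53)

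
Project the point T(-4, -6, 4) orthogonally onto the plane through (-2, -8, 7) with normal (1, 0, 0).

(-2, -6, 4)

n = (1, 0, 0), |n|² = 1, and n·T − (-2) = -2.
t = -2/1 = -2, so the foot is T − t·n = (-4, -6, 4) − (-2)·(1, 0, 0) = (-2, -6, 4).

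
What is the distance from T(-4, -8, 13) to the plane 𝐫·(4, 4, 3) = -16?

d = |4·(-4) + 4·(-8) + 3·13 − (-16)| / √(16 + 16 + 9) = |7| / √41 = 7√41/41.

7√41/41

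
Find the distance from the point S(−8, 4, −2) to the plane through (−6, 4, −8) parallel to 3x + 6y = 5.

Parallel planes share the normal n = (3, 6, 0); since (−6, 4, −8) lies on the plane, its equation is 3x + 6y = 6.
Then n·(−8, 4, −2) − 6 = −6.
|n| = √(9 + 36 + 0) = 3√5, so the distance is |-6|/(3√5) = 2/√5.

2√5/5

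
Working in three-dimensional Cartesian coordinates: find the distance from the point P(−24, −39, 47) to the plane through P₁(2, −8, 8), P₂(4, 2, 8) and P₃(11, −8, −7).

P₁P₂ = (2, 10, 0) and P₁P₃ = (9, 0, −15), so a normal is n = P₁P₂ × P₁P₃ = (−150, 30, −90).
Then n·(−24, −39, 47) − (−1260) = −540.
|n| = √(22500 + 900 + 8100) = 30√35, so the distance is |-540|/(30√35) = 18√35/35.

18/√35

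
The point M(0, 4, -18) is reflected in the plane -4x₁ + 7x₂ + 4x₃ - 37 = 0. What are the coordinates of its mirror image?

(-8, 18, -10)

n = (-4, 7, 4), |n|² = 81, n·M − 37 = -81, so t = -81/81 = -1.
Foot F = M − (-1)·n = (-4, 11, -14); the reflection is 2F − M = (-8, 18, -10).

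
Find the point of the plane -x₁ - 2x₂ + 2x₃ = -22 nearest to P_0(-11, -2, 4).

n = (-1, -2, 2), |n|² = 9, and n·P_0 − (-22) = 45.
t = 45/9 = 5, so the foot is P_0 − t·n = (-11, -2, 4) − 5·(-1, -2, 2) = (-6, 8, -6).

(-6, 8, -6)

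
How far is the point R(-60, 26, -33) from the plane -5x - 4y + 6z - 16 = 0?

Normal vector n = (-5, -4, 6), and n·(-60, 26, -33) - 16 = -18.
|n| = √(25 + 16 + 36) = √77, so the distance is |-18|/√77 = 18/√77.

18/√77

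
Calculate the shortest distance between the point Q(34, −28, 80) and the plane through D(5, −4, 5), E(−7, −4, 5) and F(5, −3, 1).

DE = (−12, 0, 0) and DF = (0, 1, −4), so a normal is n = DE × DF = (0, −48, −12).
Then n·(34, −28, 80) − 132 = 252.
|n| = √(0 + 2304 + 144) = 12√17, so the distance is |252|/(12√17) = 21√17/17.

21/√17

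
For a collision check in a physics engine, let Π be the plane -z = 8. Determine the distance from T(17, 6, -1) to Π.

n = (0, 0, -1); n·P − 8 = -7; |n| = 1; distance = 7/1 = 7.

7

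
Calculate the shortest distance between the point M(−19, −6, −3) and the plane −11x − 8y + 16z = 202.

1/3

Normal vector n = (−11, −8, 16), and n·(−19, −6, −3) − 202 = 7.
|n| = √(121 + 64 + 256) = 21, so the distance is |7|/21 = 1/3.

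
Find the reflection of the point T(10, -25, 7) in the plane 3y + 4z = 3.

(10, -13, 23)

n = (0, 3, 4), |n|² = 25, n·T − 3 = -50, so t = -50/25 = -2.
Foot F = T − (-2)·n = (10, -19, 15); the reflection is 2F − T = (10, -13, 23).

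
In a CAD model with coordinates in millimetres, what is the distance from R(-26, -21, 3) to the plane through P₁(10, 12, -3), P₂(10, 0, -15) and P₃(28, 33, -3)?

P₁P₂ = (0, -12, -12) and P₁P₃ = (18, 21, 0), so a normal is n = P₁P₂ × P₁P₃ = (252, -216, 216).
d = |252·(-26) + (-216)·(-21) + 216·3 − (-720)| / √(63504 + 46656 + 46656) = |-648| / 396 = 18/11.

18/11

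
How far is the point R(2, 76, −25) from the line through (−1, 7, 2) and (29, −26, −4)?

A direction vector is d = (30, −33, −6).
AP = (3, 69, −27); AP·d = -2025, |AP|² = 5499, |d|² = 2025.
distance² = |AP|² − (AP·d)²/|d|² = 5499 − 4100625/2025 = 3474, so the distance is 3√386.

3√386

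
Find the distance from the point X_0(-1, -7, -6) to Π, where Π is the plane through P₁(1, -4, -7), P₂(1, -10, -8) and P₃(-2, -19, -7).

1/√62

P₁P₂ = (0, -6, -1) and P₁P₃ = (-3, -15, 0), so a normal is n = P₁P₂ × P₁P₃ = (-15, 3, -18).
Then n·(-1, -7, -6) - 99 = 3.
|n| = √(225 + 9 + 324) = 3√62, so the distance is |3|/(3√62) = √62/62.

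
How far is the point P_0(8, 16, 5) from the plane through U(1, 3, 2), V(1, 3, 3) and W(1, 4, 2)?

7

UV = (0, 0, 1) and UW = (0, 1, 0), so a normal is n = UV × UW = (-1, 0, 0).
Then n·(8, 16, 5) - (-1) = -7.
|n| = √(1 + 0 + 0) = 1, so the distance is |-7|/1 = 7.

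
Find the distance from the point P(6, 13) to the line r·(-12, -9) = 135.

108/5

d = |(-12)·6 + (-9)·13 − 135| / √(144 + 81) = |-324|/15 = 108/5.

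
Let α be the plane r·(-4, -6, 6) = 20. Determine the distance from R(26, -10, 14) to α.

10/√22

n = (-4, -6, 6); n·P − 20 = 20; |n| = 2√22; distance = 20/(2√22) = 10/√22.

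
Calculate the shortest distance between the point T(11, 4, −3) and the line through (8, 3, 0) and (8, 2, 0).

A direction vector is d = (0, −1, 0).
AP = (3, 1, −3); AP·d = -1, |AP|² = 19, |d|² = 1.
distance² = |AP|² − (AP·d)²/|d|² = 19 − 1/1 = 18, so the distance is 3√2.

3√2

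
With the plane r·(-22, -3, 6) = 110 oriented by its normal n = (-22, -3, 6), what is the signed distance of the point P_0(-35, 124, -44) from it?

n·P_0 − 110 = 24.
|n| = 23, so the signed distance is 24/23.

24/23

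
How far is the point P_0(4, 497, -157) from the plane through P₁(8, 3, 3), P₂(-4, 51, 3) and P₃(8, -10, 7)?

8

P₁P₂ = (-12, 48, 0) and P₁P₃ = (0, -13, 4), so a normal is n = P₁P₂ × P₁P₃ = (192, 48, 156).
n = (192, 48, 156); n·P − 2148 = -2016; |n| = 252; distance = 2016/252 = 8.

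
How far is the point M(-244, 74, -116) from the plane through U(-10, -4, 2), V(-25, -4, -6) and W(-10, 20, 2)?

UV = (-15, 0, -8) and UW = (0, 24, 0), so a normal is n = UV × UW = (192, 0, -360).
Then n·(-244, 74, -116) - (-2640) = -2448.
|n| = √(36864 + 0 + 129600) = 408, so the distance is |-2448|/408 = 6.

6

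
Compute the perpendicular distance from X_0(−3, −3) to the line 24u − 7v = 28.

d = |24·(-3) + (-7)·(-3) − 28| / √(576 + 49) = |-79|/25 = 79/25.

79/25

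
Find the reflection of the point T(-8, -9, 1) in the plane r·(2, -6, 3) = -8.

With n = (2, -6, 3), the signed offset is (n·T − (-8))/|n|² = 49/49 = 1.
T' = T − 2t·n = (-8, -9, 1) − 2·(2, -6, 3) = (-12, 3, -5).

(-12, 3, -5)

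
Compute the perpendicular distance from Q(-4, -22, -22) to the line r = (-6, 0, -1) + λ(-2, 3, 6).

√145

Direction vector d = (-2, 3, 6).
AP = (2, -22, -21); AP·d = -196, |AP|² = 929, |d|² = 49.
distance² = |AP|² − (AP·d)²/|d|² = 929 − 38416/49 = 145, so the distance is √145.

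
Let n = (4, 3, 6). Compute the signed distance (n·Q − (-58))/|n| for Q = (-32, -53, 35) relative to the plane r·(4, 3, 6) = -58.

n·Q − (-58) = -19.
|n| = √61, so the signed distance is -19/√61.

-19/√61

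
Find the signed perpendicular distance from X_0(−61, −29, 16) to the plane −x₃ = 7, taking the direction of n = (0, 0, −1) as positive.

-23

n·X_0 − 7 = -23.
|n| = 1, so the signed distance is -23/1 = -23.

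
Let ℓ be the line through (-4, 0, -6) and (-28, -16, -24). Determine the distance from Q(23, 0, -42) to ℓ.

45

A direction vector is d = (-24, -16, -18).
AP = (27, 0, -36), and AP × d = (-576, 1350, -432).
|AP × d|² = 2340900 and |d|² = 1156, so the distance is √(2340900/1156) = √2025 = 45.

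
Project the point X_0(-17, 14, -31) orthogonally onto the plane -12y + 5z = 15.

(-17, -10, -21)

n = (0, -12, 5), |n|² = 169, and n·X_0 − 15 = -338.
t = -338/169 = -2, so the foot is X_0 − t·n = (-17, 14, -31) − (-2)·(0, -12, 5) = (-17, -10, -21).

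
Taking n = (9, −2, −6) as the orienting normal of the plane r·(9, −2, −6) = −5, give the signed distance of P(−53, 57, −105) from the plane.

4

n·P − (-5) = 44.
|n| = 11, so the signed distance is 44/11 = 4.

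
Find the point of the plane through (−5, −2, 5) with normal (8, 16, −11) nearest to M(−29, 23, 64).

n = (8, 16, −11), |n|² = 441, and n·M − (-127) = -441.
t = -441/441 = -1, so the foot is M − t·n = (−29, 23, 64) − (-1)·(8, 16, −11) = (−21, 39, 53).

(-21, 39, 53)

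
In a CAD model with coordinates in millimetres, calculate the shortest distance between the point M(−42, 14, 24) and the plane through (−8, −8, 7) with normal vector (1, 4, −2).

The plane has equation n·(r − (−8, −8, 7)) = 0, i.e. n·r = -54.
Then n·(−42, 14, 24) − (−54) = 20.
|n| = √(1 + 16 + 4) = √21, so the distance is |20|/√21 = 20√21/21.

20/√21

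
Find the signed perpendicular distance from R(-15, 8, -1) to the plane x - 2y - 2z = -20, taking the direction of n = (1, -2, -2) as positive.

n·R − (-20) = -9.
|n| = 3, so the signed distance is -9/3 = -3.

-3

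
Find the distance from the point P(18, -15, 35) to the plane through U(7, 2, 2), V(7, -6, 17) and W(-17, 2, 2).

9/17

UV = (0, -8, 15) and UW = (-24, 0, 0), so a normal is n = UV × UW = (0, -360, -192).
Then n·(18, -15, 35) - (-1104) = -216.
|n| = √(0 + 129600 + 36864) = 408, so the distance is |-216|/408 = 9/17.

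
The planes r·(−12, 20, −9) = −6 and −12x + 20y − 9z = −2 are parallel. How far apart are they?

4/25

With common normal n = (−12, 20, −9) (|n| = 25), the distance is |(-6) − (-2)|/|n| = 4/25.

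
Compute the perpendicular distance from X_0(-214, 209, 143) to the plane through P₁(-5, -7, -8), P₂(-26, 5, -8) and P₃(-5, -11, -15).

P₁P₂ = (-21, 12, 0) and P₁P₃ = (0, -4, -7), so a normal is n = P₁P₂ × P₁P₃ = (-84, -147, 84).
n = (-84, -147, 84); n·P − 777 = -1512; |n| = 189; distance = 1512/189 = 8.

8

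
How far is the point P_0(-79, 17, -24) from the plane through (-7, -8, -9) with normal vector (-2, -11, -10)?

19/15

The plane has equation n·(r − (-7, -8, -9)) = 0, i.e. n·r = 192.
n = (-2, -11, -10); n·P − 192 = 19; |n| = 15; distance = 19/15.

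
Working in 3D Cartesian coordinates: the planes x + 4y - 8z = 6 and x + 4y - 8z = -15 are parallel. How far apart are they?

7/3

With common normal n = (1, 4, -8) (|n| = 9), the distance is |6 − (-15)|/|n| = 21/9 = 7/3.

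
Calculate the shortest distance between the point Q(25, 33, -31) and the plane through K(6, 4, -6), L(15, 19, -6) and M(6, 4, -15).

4√34/17

KL = (9, 15, 0) and KM = (0, 0, -9), so a normal is n = KL × KM = (-135, 81, 0).
n = (-135, 81, 0); n·P − (-486) = -216; |n| = 27√34; distance = 216/(27√34) = 4√34/17.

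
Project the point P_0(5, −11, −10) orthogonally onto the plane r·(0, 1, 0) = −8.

(5, -8, -10)

The perpendicular from P_0 has direction n = (0, 1, 0): r = (5, −11, −10) + λ(0, 1, 0).
Substitute into the plane: n·(P_0 + λn) = -8 gives -11 + 1λ = -8, so λ = 3.
Foot = (5, −11, −10) + 3·(0, 1, 0) = (5, −8, −10).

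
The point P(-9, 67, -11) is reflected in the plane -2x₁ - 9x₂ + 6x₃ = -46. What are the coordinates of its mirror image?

n = (-2, -9, 6), |n|² = 121, n·P − (-46) = -605, so t = -605/121 = -5.
Foot F = P − (-5)·n = (-19, 22, 19); the reflection is 2F − P = (-29, -23, 49).

(-29, -23, 49)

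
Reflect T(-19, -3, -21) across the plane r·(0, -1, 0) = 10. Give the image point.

(-19, -17, -21)

n = (0, -1, 0), |n|² = 1, n·T − 10 = -7, so t = -7/1 = -7.
Foot F = T − (-7)·n = (-19, -10, -21); the reflection is 2F − T = (-19, -17, -21).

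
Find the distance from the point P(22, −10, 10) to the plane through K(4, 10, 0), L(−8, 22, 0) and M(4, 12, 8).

KL = (−12, 12, 0) and KM = (0, 2, 8), so a normal is n = KL × KM = (96, 96, −24).
n = (96, 96, −24); n·P − 1344 = -432; |n| = 24√33; distance = 432/(24√33) = 18/√33.

18/√33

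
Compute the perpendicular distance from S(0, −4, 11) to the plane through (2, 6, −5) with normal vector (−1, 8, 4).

14/9

The plane has equation n·(r − (2, 6, −5)) = 0, i.e. n·r = 26.
Then n·(0, −4, 11) − 26 = −14.
|n| = √(1 + 64 + 16) = 9, so the distance is |-14|/9 = 14/9.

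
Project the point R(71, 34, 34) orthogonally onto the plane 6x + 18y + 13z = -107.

The perpendicular from R has direction n = (6, 18, 13): r = (71, 34, 34) + t(6, 18, 13).
Substitute into the plane: n·(R + tn) = -107 gives 1480 + 529t = -107, so t = -3.
Foot = (71, 34, 34) + (-3)·(6, 18, 13) = (53, -20, -5).

(53, -20, -5)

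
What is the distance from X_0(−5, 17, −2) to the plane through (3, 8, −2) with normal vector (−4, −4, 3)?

The plane has equation n·(r − (3, 8, −2)) = 0, i.e. n·r = -50.
n = (−4, −4, 3); n·P − (-50) = -4; |n| = √41; distance = 4/√41 = 4√41/41.

4√41/41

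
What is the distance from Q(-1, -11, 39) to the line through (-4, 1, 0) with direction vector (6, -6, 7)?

3√65

Direction vector d = (6, -6, 7).
AP = (3, -12, 39), and AP × d = (150, 213, 54).
|AP × d|² = 70785 and |d|² = 121, so the distance is √(70785/121) = √585 = 3√65.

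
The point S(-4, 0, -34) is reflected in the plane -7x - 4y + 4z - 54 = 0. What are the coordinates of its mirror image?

(-32, -16, -18)

With n = (-7, -4, 4), the signed offset is (n·S − 54)/|n|² = -162/81 = -2.
S' = S − 2t·n = (-4, 0, -34) − (-4)·(-7, -4, 4) = (-32, -16, -18).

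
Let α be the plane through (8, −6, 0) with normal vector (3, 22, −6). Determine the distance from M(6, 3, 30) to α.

12/23

The plane has equation n·(r − (8, −6, 0)) = 0, i.e. n·r = -108.
n = (3, 22, −6); n·P − (-108) = 12; |n| = 23; distance = 12/23.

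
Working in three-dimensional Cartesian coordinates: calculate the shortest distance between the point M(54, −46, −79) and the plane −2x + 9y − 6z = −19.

Normal vector n = (−2, 9, −6), and n·(54, −46, −79) − (−19) = −29.
|n| = √(4 + 81 + 36) = 11, so the distance is |-29|/11 = 29/11.

29/11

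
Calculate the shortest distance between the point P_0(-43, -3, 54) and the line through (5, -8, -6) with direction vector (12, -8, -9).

3√145

Direction vector d = (12, -8, -9).
AP = (-48, 5, 60); AP·d = -1156, |AP|² = 5929, |d|² = 289.
distance² = |AP|² − (AP·d)²/|d|² = 5929 − 1336336/289 = 1305, so the distance is 3√145.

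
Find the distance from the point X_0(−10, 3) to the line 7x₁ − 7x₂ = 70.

23√2/2

d = |7·(-10) + (-7)·3 − 70| / √(49 + 49) = |-161|/(7√2) = 23/√2.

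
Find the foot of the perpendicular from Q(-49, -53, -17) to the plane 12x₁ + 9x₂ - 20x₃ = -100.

(-37, -44, -37)

The perpendicular from Q has direction n = (12, 9, -20): r = (-49, -53, -17) + λ(12, 9, -20).
Substitute into the plane: n·(Q + λn) = -100 gives -725 + 625λ = -100, so λ = 1.
Foot = (-49, -53, -17) + 1·(12, 9, -20) = (-37, -44, -37).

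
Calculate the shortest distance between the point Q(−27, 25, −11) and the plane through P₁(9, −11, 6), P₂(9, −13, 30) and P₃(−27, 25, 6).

1

P₁P₂ = (0, −2, 24) and P₁P₃ = (−36, 36, 0), so a normal is n = P₁P₂ × P₁P₃ = (−864, −864, −72).
Then n·(−27, 25, −11) − 1296 = 1224.
|n| = √(746496 + 746496 + 5184) = 1224, so the distance is |1224|/1224 = 1.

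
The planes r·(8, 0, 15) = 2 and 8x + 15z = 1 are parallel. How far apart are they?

Both planes have normal n = (8, 0, 15), |n| = 17. Any point on the first plane is at distance |1 − 2|/|n| = 1/17 from the second.

1/17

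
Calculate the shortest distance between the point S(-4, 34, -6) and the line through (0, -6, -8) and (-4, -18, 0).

A direction vector is d = (-4, -12, 8).
AP = (-4, 40, 2), and AP × d = (344, 24, 208).
|AP × d|² = 162176 and |d|² = 224, so the distance is √(162176/224) = √724 = 2√181.

2√181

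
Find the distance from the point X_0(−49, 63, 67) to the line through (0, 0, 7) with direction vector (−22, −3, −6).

Direction vector d = (−22, −3, −6).
AP = (−49, 63, 60), and AP × d = (−198, −1614, 1533).
|AP × d|² = 4994289 and |d|² = 529, so the distance is √(4994289/529) = √9441 = 3√1049.

3√1049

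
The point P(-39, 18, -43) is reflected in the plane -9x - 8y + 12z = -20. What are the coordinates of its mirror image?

(-57, 2, -19)

n = (-9, -8, 12), |n|² = 289, n·P − (-20) = -289, so t = -289/289 = -1.
Foot F = P − (-1)·n = (-48, 10, -31); the reflection is 2F − P = (-57, 2, -19).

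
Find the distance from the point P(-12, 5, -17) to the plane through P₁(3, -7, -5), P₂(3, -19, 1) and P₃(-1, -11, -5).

P₁P₂ = (0, -12, 6) and P₁P₃ = (-4, -4, 0), so a normal is n = P₁P₂ × P₁P₃ = (24, -24, -48).
d = |24·(-12) + (-24)·5 + (-48)·(-17) − 480| / √(576 + 576 + 2304) = |-72| / (24√6) = √6/2.

3/√6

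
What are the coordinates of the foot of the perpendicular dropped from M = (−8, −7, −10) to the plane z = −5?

n = (0, 0, 1), |n|² = 1, and n·M − (-5) = -5.
t = -5/1 = -5, so the foot is M − t·n = (−8, −7, −10) − (-5)·(0, 0, 1) = (−8, −7, −5).

(-8, -7, -5)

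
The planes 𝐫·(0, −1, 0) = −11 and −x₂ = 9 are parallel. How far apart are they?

20

With common normal n = (0, −1, 0) (|n| = 1), the distance is |(-11) − 9|/|n| = 20/1 = 20.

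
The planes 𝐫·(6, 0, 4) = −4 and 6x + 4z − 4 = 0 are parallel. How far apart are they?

Both planes have normal n = (6, 0, 4), |n| = 2√13. Any point on the first plane is at distance |4 − (-4)|/|n| = 8/(2√13) = 4√13/13 from the second.

4/√13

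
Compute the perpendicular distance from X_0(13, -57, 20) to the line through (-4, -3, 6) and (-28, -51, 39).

√1637

A direction vector is d = (-24, -48, 33).
AP = (17, -54, 14); AP·d = 2646, |AP|² = 3401, |d|² = 3969.
distance² = |AP|² − (AP·d)²/|d|² = 3401 − 7001316/3969 = 1637, so the distance is √1637.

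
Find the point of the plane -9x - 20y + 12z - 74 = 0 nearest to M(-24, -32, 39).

(-6, 8, 15)

The perpendicular from M has direction n = (-9, -20, 12): r = (-24, -32, 39) + t(-9, -20, 12).
Substitute into the plane: n·(M + tn) = 74 gives 1324 + 625t = 74, so t = -2.
Foot = (-24, -32, 39) + (-2)·(-9, -20, 12) = (-6, 8, 15).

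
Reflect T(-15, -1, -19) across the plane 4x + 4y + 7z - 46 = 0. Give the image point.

(9, 23, 23)

n = (4, 4, 7), |n|² = 81, n·T − 46 = -243, so t = -243/81 = -3.
Foot F = T − (-3)·n = (-3, 11, 2); the reflection is 2F − T = (9, 23, 23).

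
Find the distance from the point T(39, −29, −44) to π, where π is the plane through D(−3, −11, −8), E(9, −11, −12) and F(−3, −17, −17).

DE = (12, 0, −4) and DF = (0, −6, −9), so a normal is n = DE × DF = (−24, 108, −72).
d = |(-24)·39 + 108·(-29) + (-72)·(-44) − (-540)| / √(576 + 11664 + 5184) = |-360| / 132 = 30/11.

30/11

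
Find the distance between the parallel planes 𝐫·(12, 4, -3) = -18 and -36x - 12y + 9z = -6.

20/13

Divide the second equation by -3 to match normals: 12x + 4y - 3z = 2.
Both planes have normal n = (12, 4, -3), |n| = 13. Any point on the first plane is at distance |2 − (-18)|/|n| = 20/13 from the second.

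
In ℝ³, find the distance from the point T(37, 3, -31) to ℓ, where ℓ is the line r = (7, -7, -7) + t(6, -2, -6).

Direction vector d = (6, -2, -6).
AP = (30, 10, -24); AP·d = 304, |AP|² = 1576, |d|² = 76.
distance² = |AP|² − (AP·d)²/|d|² = 1576 − 92416/76 = 360, so the distance is 6√10.

6√10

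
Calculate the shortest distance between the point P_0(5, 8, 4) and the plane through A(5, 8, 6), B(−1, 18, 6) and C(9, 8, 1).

4√2/5

AB = (−6, 10, 0) and AC = (4, 0, −5), so a normal is n = AB × AC = (−50, −30, −40).
Then n·(5, 8, 4) − (−730) = 80.
|n| = √(2500 + 900 + 1600) = 50√2, so the distance is |80|/(50√2) = 4√2/5.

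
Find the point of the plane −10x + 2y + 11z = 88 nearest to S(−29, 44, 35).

n = (−10, 2, 11), |n|² = 225, and n·S − 88 = 675.
t = 675/225 = 3, so the foot is S − t·n = (−29, 44, 35) − 3·(−10, 2, 11) = (1, 38, 2).

(1, 38, 2)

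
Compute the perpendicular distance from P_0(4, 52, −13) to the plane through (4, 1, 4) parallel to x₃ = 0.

Parallel planes share the normal n = (0, 0, 1); since (4, 1, 4) lies on the plane, its equation is x₃ = 4.
n = (0, 0, 1); n·P − 4 = -17; |n| = 1; distance = 17/1 = 17.

17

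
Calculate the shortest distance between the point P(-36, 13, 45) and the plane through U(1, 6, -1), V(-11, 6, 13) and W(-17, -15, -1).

UV = (-12, 0, 14) and UW = (-18, -21, 0), so a normal is n = UV × UW = (294, -252, 252).
Then n·(-36, 13, 45) - (-1470) = -1050.
|n| = √(86436 + 63504 + 63504) = 462, so the distance is |-1050|/462 = 25/11.

25/11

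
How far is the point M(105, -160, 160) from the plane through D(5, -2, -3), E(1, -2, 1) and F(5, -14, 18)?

DE = (-4, 0, 4) and DF = (0, -12, 21), so a normal is n = DE × DF = (48, 84, 48).
d = |48·105 + 84·(-160) + 48·160 − (-72)| / √(2304 + 7056 + 2304) = |-648| / 108 = 6.

6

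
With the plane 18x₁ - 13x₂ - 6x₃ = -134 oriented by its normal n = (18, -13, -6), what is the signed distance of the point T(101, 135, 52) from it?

n·T − (-134) = -115.
|n| = 23, so the signed distance is -115/23 = -5.

-5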